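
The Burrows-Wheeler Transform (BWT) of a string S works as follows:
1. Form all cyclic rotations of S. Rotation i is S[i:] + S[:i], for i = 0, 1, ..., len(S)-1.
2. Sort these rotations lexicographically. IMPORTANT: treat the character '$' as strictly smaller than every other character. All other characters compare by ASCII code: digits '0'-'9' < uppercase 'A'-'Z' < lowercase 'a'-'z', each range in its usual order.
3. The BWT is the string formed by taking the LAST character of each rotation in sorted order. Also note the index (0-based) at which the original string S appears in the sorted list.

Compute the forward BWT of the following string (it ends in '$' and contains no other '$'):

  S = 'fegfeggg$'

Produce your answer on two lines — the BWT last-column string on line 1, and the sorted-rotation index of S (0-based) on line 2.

All 9 rotations (rotation i = S[i:]+S[:i]):
  rot[0] = fegfeggg$
  rot[1] = egfeggg$f
  rot[2] = gfeggg$fe
  rot[3] = feggg$feg
  rot[4] = eggg$fegf
  rot[5] = ggg$fegfe
  rot[6] = gg$fegfeg
  rot[7] = g$fegfegg
  rot[8] = $fegfeggg
Sorted (with $ < everything):
  sorted[0] = $fegfeggg  (last char: 'g')
  sorted[1] = egfeggg$f  (last char: 'f')
  sorted[2] = eggg$fegf  (last char: 'f')
  sorted[3] = fegfeggg$  (last char: '$')
  sorted[4] = feggg$feg  (last char: 'g')
  sorted[5] = g$fegfegg  (last char: 'g')
  sorted[6] = gfeggg$fe  (last char: 'e')
  sorted[7] = gg$fegfeg  (last char: 'g')
  sorted[8] = ggg$fegfe  (last char: 'e')
Last column: gff$ggege
Original string S is at sorted index 3

Answer: gff$ggege
3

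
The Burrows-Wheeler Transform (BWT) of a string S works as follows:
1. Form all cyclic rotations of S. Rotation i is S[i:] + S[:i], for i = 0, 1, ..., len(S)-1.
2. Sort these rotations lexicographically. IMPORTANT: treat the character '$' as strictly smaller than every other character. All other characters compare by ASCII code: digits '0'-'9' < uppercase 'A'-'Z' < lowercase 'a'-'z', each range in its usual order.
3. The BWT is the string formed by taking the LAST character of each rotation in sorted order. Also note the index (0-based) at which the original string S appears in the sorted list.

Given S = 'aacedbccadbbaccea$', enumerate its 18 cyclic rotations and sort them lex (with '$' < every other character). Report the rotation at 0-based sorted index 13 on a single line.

Answer: cedbccadbbaccea$aa

Derivation:
All 18 rotations (rotation i = S[i:]+S[:i]):
  rot[0] = aacedbccadbbaccea$
  rot[1] = acedbccadbbaccea$a
  rot[2] = cedbccadbbaccea$aa
  rot[3] = edbccadbbaccea$aac
  rot[4] = dbccadbbaccea$aace
  rot[5] = bccadbbaccea$aaced
  rot[6] = ccadbbaccea$aacedb
  rot[7] = cadbbaccea$aacedbc
  rot[8] = adbbaccea$aacedbcc
  rot[9] = dbbaccea$aacedbcca
  rot[10] = bbaccea$aacedbccad
  rot[11] = baccea$aacedbccadb
  rot[12] = accea$aacedbccadbb
  rot[13] = ccea$aacedbccadbba
  rot[14] = cea$aacedbccadbbac
  rot[15] = ea$aacedbccadbbacc
  rot[16] = a$aacedbccadbbacce
  rot[17] = $aacedbccadbbaccea
Sorted (with $ < everything):
  sorted[0] = $aacedbccadbbaccea
  sorted[1] = a$aacedbccadbbacce
  sorted[2] = aacedbccadbbaccea$
  sorted[3] = accea$aacedbccadbb
  sorted[4] = acedbccadbbaccea$a
  sorted[5] = adbbaccea$aacedbcc
  sorted[6] = baccea$aacedbccadb
  sorted[7] = bbaccea$aacedbccad
  sorted[8] = bccadbbaccea$aaced
  sorted[9] = cadbbaccea$aacedbc
  sorted[10] = ccadbbaccea$aacedb
  sorted[11] = ccea$aacedbccadbba
  sorted[12] = cea$aacedbccadbbac
  sorted[13] = cedbccadbbaccea$aa
  sorted[14] = dbbaccea$aacedbcca
  sorted[15] = dbccadbbaccea$aace
  sorted[16] = ea$aacedbccadbbacc
  sorted[17] = edbccadbbaccea$aac
sorted[13] = cedbccadbbaccea$aa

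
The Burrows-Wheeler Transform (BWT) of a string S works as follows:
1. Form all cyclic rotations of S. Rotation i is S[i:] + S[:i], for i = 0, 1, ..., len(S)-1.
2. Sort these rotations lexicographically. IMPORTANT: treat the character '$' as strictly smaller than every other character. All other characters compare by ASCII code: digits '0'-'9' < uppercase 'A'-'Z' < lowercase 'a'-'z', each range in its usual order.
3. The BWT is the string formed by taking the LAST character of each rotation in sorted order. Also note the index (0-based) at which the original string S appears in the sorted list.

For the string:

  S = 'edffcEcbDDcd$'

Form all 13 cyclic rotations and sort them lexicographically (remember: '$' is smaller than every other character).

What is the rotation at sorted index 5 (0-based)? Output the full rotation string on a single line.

Answer: cEcbDDcd$edff

Derivation:
All 13 rotations (rotation i = S[i:]+S[:i]):
  rot[0] = edffcEcbDDcd$
  rot[1] = dffcEcbDDcd$e
  rot[2] = ffcEcbDDcd$ed
  rot[3] = fcEcbDDcd$edf
  rot[4] = cEcbDDcd$edff
  rot[5] = EcbDDcd$edffc
  rot[6] = cbDDcd$edffcE
  rot[7] = bDDcd$edffcEc
  rot[8] = DDcd$edffcEcb
  rot[9] = Dcd$edffcEcbD
  rot[10] = cd$edffcEcbDD
  rot[11] = d$edffcEcbDDc
  rot[12] = $edffcEcbDDcd
Sorted (with $ < everything):
  sorted[0] = $edffcEcbDDcd
  sorted[1] = DDcd$edffcEcb
  sorted[2] = Dcd$edffcEcbD
  sorted[3] = EcbDDcd$edffc
  sorted[4] = bDDcd$edffcEc
  sorted[5] = cEcbDDcd$edff
  sorted[6] = cbDDcd$edffcE
  sorted[7] = cd$edffcEcbDD
  sorted[8] = d$edffcEcbDDc
  sorted[9] = dffcEcbDDcd$e
  sorted[10] = edffcEcbDDcd$
  sorted[11] = fcEcbDDcd$edf
  sorted[12] = ffcEcbDDcd$ed
sorted[5] = cEcbDDcd$edff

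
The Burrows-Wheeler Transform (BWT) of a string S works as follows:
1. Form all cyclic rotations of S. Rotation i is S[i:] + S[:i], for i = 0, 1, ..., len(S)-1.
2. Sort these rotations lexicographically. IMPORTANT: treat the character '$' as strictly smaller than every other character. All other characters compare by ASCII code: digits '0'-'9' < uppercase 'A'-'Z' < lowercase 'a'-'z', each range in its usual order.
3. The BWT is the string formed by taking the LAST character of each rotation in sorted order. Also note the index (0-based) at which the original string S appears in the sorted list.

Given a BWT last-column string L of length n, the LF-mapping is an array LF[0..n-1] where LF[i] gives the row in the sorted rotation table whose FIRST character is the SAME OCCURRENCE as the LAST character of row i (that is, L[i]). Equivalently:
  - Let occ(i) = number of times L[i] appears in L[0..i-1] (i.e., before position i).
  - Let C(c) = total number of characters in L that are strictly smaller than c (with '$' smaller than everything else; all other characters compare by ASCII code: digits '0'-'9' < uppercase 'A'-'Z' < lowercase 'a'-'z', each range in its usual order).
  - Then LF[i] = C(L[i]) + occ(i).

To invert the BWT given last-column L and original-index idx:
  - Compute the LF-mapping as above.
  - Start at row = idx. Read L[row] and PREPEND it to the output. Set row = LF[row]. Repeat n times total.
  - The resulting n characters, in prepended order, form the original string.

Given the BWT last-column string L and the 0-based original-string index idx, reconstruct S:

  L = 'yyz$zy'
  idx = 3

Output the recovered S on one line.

Answer: yzzyy$

Derivation:
LF mapping: 1 2 4 0 5 3
Walk LF starting at row 3, prepending L[row]:
  step 1: row=3, L[3]='$', prepend. Next row=LF[3]=0
  step 2: row=0, L[0]='y', prepend. Next row=LF[0]=1
  step 3: row=1, L[1]='y', prepend. Next row=LF[1]=2
  step 4: row=2, L[2]='z', prepend. Next row=LF[2]=4
  step 5: row=4, L[4]='z', prepend. Next row=LF[4]=5
  step 6: row=5, L[5]='y', prepend. Next row=LF[5]=3
Reversed output: yzzyy$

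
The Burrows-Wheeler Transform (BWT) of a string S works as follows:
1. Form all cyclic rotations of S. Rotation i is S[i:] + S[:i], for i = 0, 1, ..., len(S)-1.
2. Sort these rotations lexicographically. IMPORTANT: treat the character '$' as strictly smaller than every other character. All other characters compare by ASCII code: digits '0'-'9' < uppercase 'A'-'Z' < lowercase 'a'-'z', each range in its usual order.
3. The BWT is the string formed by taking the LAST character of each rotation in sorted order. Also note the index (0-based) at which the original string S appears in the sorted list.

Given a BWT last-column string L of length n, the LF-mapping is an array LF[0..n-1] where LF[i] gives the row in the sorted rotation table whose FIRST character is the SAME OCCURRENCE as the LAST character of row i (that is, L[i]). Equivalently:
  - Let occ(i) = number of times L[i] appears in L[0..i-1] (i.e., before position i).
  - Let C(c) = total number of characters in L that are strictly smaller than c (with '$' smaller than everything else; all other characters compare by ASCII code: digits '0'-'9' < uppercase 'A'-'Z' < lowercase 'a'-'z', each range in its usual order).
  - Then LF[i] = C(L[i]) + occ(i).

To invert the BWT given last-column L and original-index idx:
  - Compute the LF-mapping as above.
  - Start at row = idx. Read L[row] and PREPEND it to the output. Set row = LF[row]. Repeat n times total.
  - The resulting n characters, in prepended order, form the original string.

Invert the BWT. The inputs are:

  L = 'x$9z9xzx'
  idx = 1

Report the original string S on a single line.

Answer: 99xxzzx$

Derivation:
LF mapping: 3 0 1 6 2 4 7 5
Walk LF starting at row 1, prepending L[row]:
  step 1: row=1, L[1]='$', prepend. Next row=LF[1]=0
  step 2: row=0, L[0]='x', prepend. Next row=LF[0]=3
  step 3: row=3, L[3]='z', prepend. Next row=LF[3]=6
  step 4: row=6, L[6]='z', prepend. Next row=LF[6]=7
  step 5: row=7, L[7]='x', prepend. Next row=LF[7]=5
  step 6: row=5, L[5]='x', prepend. Next row=LF[5]=4
  step 7: row=4, L[4]='9', prepend. Next row=LF[4]=2
  step 8: row=2, L[2]='9', prepend. Next row=LF[2]=1
Reversed output: 99xxzzx$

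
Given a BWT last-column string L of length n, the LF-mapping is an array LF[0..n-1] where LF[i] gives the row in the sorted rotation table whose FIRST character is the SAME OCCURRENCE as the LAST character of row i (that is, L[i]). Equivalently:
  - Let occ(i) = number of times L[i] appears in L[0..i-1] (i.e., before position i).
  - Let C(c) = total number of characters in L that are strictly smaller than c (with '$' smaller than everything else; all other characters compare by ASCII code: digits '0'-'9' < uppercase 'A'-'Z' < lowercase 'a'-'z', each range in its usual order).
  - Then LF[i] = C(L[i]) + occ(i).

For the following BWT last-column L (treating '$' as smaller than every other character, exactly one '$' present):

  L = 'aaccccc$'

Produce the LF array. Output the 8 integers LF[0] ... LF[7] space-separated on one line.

Answer: 1 2 3 4 5 6 7 0

Derivation:
Char counts: '$':1, 'a':2, 'c':5
C (first-col start): C('$')=0, C('a')=1, C('c')=3
L[0]='a': occ=0, LF[0]=C('a')+0=1+0=1
L[1]='a': occ=1, LF[1]=C('a')+1=1+1=2
L[2]='c': occ=0, LF[2]=C('c')+0=3+0=3
L[3]='c': occ=1, LF[3]=C('c')+1=3+1=4
L[4]='c': occ=2, LF[4]=C('c')+2=3+2=5
L[5]='c': occ=3, LF[5]=C('c')+3=3+3=6
L[6]='c': occ=4, LF[6]=C('c')+4=3+4=7
L[7]='$': occ=0, LF[7]=C('$')+0=0+0=0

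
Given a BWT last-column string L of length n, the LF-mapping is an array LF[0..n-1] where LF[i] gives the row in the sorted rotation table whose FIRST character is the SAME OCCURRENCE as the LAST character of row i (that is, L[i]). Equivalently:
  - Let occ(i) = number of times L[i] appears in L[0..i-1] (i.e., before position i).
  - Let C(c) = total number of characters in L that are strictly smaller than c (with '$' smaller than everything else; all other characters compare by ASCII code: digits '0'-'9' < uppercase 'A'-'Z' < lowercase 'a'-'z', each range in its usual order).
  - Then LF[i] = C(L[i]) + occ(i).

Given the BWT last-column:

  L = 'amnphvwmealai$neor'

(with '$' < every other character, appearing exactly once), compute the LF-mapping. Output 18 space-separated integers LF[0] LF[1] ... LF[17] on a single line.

Char counts: '$':1, 'a':3, 'e':2, 'h':1, 'i':1, 'l':1, 'm':2, 'n':2, 'o':1, 'p':1, 'r':1, 'v':1, 'w':1
C (first-col start): C('$')=0, C('a')=1, C('e')=4, C('h')=6, C('i')=7, C('l')=8, C('m')=9, C('n')=11, C('o')=13, C('p')=14, C('r')=15, C('v')=16, C('w')=17
L[0]='a': occ=0, LF[0]=C('a')+0=1+0=1
L[1]='m': occ=0, LF[1]=C('m')+0=9+0=9
L[2]='n': occ=0, LF[2]=C('n')+0=11+0=11
L[3]='p': occ=0, LF[3]=C('p')+0=14+0=14
L[4]='h': occ=0, LF[4]=C('h')+0=6+0=6
L[5]='v': occ=0, LF[5]=C('v')+0=16+0=16
L[6]='w': occ=0, LF[6]=C('w')+0=17+0=17
L[7]='m': occ=1, LF[7]=C('m')+1=9+1=10
L[8]='e': occ=0, LF[8]=C('e')+0=4+0=4
L[9]='a': occ=1, LF[9]=C('a')+1=1+1=2
L[10]='l': occ=0, LF[10]=C('l')+0=8+0=8
L[11]='a': occ=2, LF[11]=C('a')+2=1+2=3
L[12]='i': occ=0, LF[12]=C('i')+0=7+0=7
L[13]='$': occ=0, LF[13]=C('$')+0=0+0=0
L[14]='n': occ=1, LF[14]=C('n')+1=11+1=12
L[15]='e': occ=1, LF[15]=C('e')+1=4+1=5
L[16]='o': occ=0, LF[16]=C('o')+0=13+0=13
L[17]='r': occ=0, LF[17]=C('r')+0=15+0=15

Answer: 1 9 11 14 6 16 17 10 4 2 8 3 7 0 12 5 13 15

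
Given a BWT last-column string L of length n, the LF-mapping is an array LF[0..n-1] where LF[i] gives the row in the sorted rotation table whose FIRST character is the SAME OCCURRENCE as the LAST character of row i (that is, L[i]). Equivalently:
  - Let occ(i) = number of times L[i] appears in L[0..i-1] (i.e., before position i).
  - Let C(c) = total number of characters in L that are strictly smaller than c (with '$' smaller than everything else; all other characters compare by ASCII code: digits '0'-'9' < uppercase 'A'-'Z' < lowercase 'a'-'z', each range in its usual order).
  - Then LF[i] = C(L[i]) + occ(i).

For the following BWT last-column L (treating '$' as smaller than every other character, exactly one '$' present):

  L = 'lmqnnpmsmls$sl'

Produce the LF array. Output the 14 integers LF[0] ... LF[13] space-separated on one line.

Char counts: '$':1, 'l':3, 'm':3, 'n':2, 'p':1, 'q':1, 's':3
C (first-col start): C('$')=0, C('l')=1, C('m')=4, C('n')=7, C('p')=9, C('q')=10, C('s')=11
L[0]='l': occ=0, LF[0]=C('l')+0=1+0=1
L[1]='m': occ=0, LF[1]=C('m')+0=4+0=4
L[2]='q': occ=0, LF[2]=C('q')+0=10+0=10
L[3]='n': occ=0, LF[3]=C('n')+0=7+0=7
L[4]='n': occ=1, LF[4]=C('n')+1=7+1=8
L[5]='p': occ=0, LF[5]=C('p')+0=9+0=9
L[6]='m': occ=1, LF[6]=C('m')+1=4+1=5
L[7]='s': occ=0, LF[7]=C('s')+0=11+0=11
L[8]='m': occ=2, LF[8]=C('m')+2=4+2=6
L[9]='l': occ=1, LF[9]=C('l')+1=1+1=2
L[10]='s': occ=1, LF[10]=C('s')+1=11+1=12
L[11]='$': occ=0, LF[11]=C('$')+0=0+0=0
L[12]='s': occ=2, LF[12]=C('s')+2=11+2=13
L[13]='l': occ=2, LF[13]=C('l')+2=1+2=3

Answer: 1 4 10 7 8 9 5 11 6 2 12 0 13 3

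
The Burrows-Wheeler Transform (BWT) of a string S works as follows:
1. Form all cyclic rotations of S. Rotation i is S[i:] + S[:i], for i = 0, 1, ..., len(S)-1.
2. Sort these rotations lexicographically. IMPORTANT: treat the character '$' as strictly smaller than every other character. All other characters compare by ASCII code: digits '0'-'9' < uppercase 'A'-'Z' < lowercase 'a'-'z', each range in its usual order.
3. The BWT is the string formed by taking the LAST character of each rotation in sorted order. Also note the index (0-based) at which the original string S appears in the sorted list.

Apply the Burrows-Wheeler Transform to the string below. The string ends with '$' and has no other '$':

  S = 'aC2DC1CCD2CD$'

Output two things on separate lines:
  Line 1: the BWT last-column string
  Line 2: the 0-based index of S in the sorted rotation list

All 13 rotations (rotation i = S[i:]+S[:i]):
  rot[0] = aC2DC1CCD2CD$
  rot[1] = C2DC1CCD2CD$a
  rot[2] = 2DC1CCD2CD$aC
  rot[3] = DC1CCD2CD$aC2
  rot[4] = C1CCD2CD$aC2D
  rot[5] = 1CCD2CD$aC2DC
  rot[6] = CCD2CD$aC2DC1
  rot[7] = CD2CD$aC2DC1C
  rot[8] = D2CD$aC2DC1CC
  rot[9] = 2CD$aC2DC1CCD
  rot[10] = CD$aC2DC1CCD2
  rot[11] = D$aC2DC1CCD2C
  rot[12] = $aC2DC1CCD2CD
Sorted (with $ < everything):
  sorted[0] = $aC2DC1CCD2CD  (last char: 'D')
  sorted[1] = 1CCD2CD$aC2DC  (last char: 'C')
  sorted[2] = 2CD$aC2DC1CCD  (last char: 'D')
  sorted[3] = 2DC1CCD2CD$aC  (last char: 'C')
  sorted[4] = C1CCD2CD$aC2D  (last char: 'D')
  sorted[5] = C2DC1CCD2CD$a  (last char: 'a')
  sorted[6] = CCD2CD$aC2DC1  (last char: '1')
  sorted[7] = CD$aC2DC1CCD2  (last char: '2')
  sorted[8] = CD2CD$aC2DC1C  (last char: 'C')
  sorted[9] = D$aC2DC1CCD2C  (last char: 'C')
  sorted[10] = D2CD$aC2DC1CC  (last char: 'C')
  sorted[11] = DC1CCD2CD$aC2  (last char: '2')
  sorted[12] = aC2DC1CCD2CD$  (last char: '$')
Last column: DCDCDa12CCC2$
Original string S is at sorted index 12

Answer: DCDCDa12CCC2$
12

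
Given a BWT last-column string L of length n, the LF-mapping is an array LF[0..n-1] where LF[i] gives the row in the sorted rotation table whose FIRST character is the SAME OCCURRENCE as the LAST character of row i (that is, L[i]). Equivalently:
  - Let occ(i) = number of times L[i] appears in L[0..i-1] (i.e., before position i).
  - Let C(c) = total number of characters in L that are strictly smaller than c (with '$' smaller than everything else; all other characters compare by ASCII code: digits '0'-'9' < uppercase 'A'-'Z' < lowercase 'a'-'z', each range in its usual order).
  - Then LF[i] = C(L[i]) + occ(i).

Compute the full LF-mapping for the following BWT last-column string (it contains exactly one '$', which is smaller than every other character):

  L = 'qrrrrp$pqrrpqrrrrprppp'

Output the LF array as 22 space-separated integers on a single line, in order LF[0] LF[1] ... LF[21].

Char counts: '$':1, 'p':7, 'q':3, 'r':11
C (first-col start): C('$')=0, C('p')=1, C('q')=8, C('r')=11
L[0]='q': occ=0, LF[0]=C('q')+0=8+0=8
L[1]='r': occ=0, LF[1]=C('r')+0=11+0=11
L[2]='r': occ=1, LF[2]=C('r')+1=11+1=12
L[3]='r': occ=2, LF[3]=C('r')+2=11+2=13
L[4]='r': occ=3, LF[4]=C('r')+3=11+3=14
L[5]='p': occ=0, LF[5]=C('p')+0=1+0=1
L[6]='$': occ=0, LF[6]=C('$')+0=0+0=0
L[7]='p': occ=1, LF[7]=C('p')+1=1+1=2
L[8]='q': occ=1, LF[8]=C('q')+1=8+1=9
L[9]='r': occ=4, LF[9]=C('r')+4=11+4=15
L[10]='r': occ=5, LF[10]=C('r')+5=11+5=16
L[11]='p': occ=2, LF[11]=C('p')+2=1+2=3
L[12]='q': occ=2, LF[12]=C('q')+2=8+2=10
L[13]='r': occ=6, LF[13]=C('r')+6=11+6=17
L[14]='r': occ=7, LF[14]=C('r')+7=11+7=18
L[15]='r': occ=8, LF[15]=C('r')+8=11+8=19
L[16]='r': occ=9, LF[16]=C('r')+9=11+9=20
L[17]='p': occ=3, LF[17]=C('p')+3=1+3=4
L[18]='r': occ=10, LF[18]=C('r')+10=11+10=21
L[19]='p': occ=4, LF[19]=C('p')+4=1+4=5
L[20]='p': occ=5, LF[20]=C('p')+5=1+5=6
L[21]='p': occ=6, LF[21]=C('p')+6=1+6=7

Answer: 8 11 12 13 14 1 0 2 9 15 16 3 10 17 18 19 20 4 21 5 6 7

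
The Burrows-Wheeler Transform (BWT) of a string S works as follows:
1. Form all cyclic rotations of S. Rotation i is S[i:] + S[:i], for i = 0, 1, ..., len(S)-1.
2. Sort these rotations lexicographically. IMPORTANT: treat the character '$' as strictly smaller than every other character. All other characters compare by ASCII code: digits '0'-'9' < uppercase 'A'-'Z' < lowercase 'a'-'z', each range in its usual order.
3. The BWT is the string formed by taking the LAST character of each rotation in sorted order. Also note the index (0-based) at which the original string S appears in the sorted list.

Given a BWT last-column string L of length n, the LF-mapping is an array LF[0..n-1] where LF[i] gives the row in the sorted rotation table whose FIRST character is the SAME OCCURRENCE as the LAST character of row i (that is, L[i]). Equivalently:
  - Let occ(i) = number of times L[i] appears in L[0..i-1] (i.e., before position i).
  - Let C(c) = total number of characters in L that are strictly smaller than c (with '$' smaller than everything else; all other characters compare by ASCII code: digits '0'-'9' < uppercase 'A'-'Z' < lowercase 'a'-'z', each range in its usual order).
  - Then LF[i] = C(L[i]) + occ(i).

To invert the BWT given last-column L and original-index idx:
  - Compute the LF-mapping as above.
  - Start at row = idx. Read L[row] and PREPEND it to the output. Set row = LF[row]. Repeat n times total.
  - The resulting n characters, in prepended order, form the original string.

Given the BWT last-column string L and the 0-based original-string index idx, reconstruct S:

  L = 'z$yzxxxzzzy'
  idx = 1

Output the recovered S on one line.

LF mapping: 6 0 4 7 1 2 3 8 9 10 5
Walk LF starting at row 1, prepending L[row]:
  step 1: row=1, L[1]='$', prepend. Next row=LF[1]=0
  step 2: row=0, L[0]='z', prepend. Next row=LF[0]=6
  step 3: row=6, L[6]='x', prepend. Next row=LF[6]=3
  step 4: row=3, L[3]='z', prepend. Next row=LF[3]=7
  step 5: row=7, L[7]='z', prepend. Next row=LF[7]=8
  step 6: row=8, L[8]='z', prepend. Next row=LF[8]=9
  step 7: row=9, L[9]='z', prepend. Next row=LF[9]=10
  step 8: row=10, L[10]='y', prepend. Next row=LF[10]=5
  step 9: row=5, L[5]='x', prepend. Next row=LF[5]=2
  step 10: row=2, L[2]='y', prepend. Next row=LF[2]=4
  step 11: row=4, L[4]='x', prepend. Next row=LF[4]=1
Reversed output: xyxyzzzzxz$

Answer: xyxyzzzzxz$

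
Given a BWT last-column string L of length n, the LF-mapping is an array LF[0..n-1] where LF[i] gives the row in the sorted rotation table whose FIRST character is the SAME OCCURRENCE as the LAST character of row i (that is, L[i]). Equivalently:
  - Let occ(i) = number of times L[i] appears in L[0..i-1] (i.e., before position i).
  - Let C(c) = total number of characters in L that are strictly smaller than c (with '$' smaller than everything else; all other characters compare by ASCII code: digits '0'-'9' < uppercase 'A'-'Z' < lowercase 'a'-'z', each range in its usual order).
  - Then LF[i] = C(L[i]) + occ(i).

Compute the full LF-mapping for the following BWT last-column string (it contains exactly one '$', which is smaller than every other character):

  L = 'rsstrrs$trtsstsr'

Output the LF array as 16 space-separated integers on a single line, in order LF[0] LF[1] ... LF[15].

Answer: 1 6 7 12 2 3 8 0 13 4 14 9 10 15 11 5

Derivation:
Char counts: '$':1, 'r':5, 's':6, 't':4
C (first-col start): C('$')=0, C('r')=1, C('s')=6, C('t')=12
L[0]='r': occ=0, LF[0]=C('r')+0=1+0=1
L[1]='s': occ=0, LF[1]=C('s')+0=6+0=6
L[2]='s': occ=1, LF[2]=C('s')+1=6+1=7
L[3]='t': occ=0, LF[3]=C('t')+0=12+0=12
L[4]='r': occ=1, LF[4]=C('r')+1=1+1=2
L[5]='r': occ=2, LF[5]=C('r')+2=1+2=3
L[6]='s': occ=2, LF[6]=C('s')+2=6+2=8
L[7]='$': occ=0, LF[7]=C('$')+0=0+0=0
L[8]='t': occ=1, LF[8]=C('t')+1=12+1=13
L[9]='r': occ=3, LF[9]=C('r')+3=1+3=4
L[10]='t': occ=2, LF[10]=C('t')+2=12+2=14
L[11]='s': occ=3, LF[11]=C('s')+3=6+3=9
L[12]='s': occ=4, LF[12]=C('s')+4=6+4=10
L[13]='t': occ=3, LF[13]=C('t')+3=12+3=15
L[14]='s': occ=5, LF[14]=C('s')+5=6+5=11
L[15]='r': occ=4, LF[15]=C('r')+4=1+4=5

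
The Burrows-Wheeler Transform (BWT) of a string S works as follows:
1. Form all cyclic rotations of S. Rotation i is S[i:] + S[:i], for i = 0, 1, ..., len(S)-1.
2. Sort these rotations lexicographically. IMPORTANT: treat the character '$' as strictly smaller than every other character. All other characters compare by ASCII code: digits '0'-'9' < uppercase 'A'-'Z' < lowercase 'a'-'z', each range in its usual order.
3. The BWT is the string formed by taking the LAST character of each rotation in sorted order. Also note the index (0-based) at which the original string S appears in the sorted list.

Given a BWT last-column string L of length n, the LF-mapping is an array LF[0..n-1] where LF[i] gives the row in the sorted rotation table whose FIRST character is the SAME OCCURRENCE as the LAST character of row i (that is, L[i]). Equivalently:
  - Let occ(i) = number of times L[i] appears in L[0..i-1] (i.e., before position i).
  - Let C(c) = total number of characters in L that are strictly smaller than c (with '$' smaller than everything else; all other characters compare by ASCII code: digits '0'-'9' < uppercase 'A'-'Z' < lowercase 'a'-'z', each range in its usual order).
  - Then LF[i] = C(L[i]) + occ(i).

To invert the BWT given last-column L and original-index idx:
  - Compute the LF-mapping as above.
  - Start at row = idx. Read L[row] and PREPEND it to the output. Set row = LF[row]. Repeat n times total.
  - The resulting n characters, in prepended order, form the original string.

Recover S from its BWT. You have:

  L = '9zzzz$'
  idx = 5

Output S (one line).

Answer: zzzz9$

Derivation:
LF mapping: 1 2 3 4 5 0
Walk LF starting at row 5, prepending L[row]:
  step 1: row=5, L[5]='$', prepend. Next row=LF[5]=0
  step 2: row=0, L[0]='9', prepend. Next row=LF[0]=1
  step 3: row=1, L[1]='z', prepend. Next row=LF[1]=2
  step 4: row=2, L[2]='z', prepend. Next row=LF[2]=3
  step 5: row=3, L[3]='z', prepend. Next row=LF[3]=4
  step 6: row=4, L[4]='z', prepend. Next row=LF[4]=5
Reversed output: zzzz9$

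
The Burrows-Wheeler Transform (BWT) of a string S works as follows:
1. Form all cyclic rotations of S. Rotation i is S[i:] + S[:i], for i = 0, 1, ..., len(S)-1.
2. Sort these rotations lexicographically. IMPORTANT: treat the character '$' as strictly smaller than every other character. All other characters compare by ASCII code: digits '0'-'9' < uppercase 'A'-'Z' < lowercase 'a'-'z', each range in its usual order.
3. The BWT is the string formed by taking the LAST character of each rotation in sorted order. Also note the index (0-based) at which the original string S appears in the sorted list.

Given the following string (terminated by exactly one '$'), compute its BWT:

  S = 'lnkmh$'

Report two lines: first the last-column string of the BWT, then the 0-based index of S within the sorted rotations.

Answer: hmn$kl
3

Derivation:
All 6 rotations (rotation i = S[i:]+S[:i]):
  rot[0] = lnkmh$
  rot[1] = nkmh$l
  rot[2] = kmh$ln
  rot[3] = mh$lnk
  rot[4] = h$lnkm
  rot[5] = $lnkmh
Sorted (with $ < everything):
  sorted[0] = $lnkmh  (last char: 'h')
  sorted[1] = h$lnkm  (last char: 'm')
  sorted[2] = kmh$ln  (last char: 'n')
  sorted[3] = lnkmh$  (last char: '$')
  sorted[4] = mh$lnk  (last char: 'k')
  sorted[5] = nkmh$l  (last char: 'l')
Last column: hmn$kl
Original string S is at sorted index 3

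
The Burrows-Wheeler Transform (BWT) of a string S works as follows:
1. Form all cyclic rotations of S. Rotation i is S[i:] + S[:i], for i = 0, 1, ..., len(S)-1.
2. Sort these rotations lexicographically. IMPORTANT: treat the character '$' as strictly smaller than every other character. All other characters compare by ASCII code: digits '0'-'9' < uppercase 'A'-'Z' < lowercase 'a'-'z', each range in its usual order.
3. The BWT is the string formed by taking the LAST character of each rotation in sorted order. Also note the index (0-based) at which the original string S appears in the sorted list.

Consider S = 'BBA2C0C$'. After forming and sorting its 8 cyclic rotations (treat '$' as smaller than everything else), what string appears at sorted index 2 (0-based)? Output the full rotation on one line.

Answer: 2C0C$BBA

Derivation:
All 8 rotations (rotation i = S[i:]+S[:i]):
  rot[0] = BBA2C0C$
  rot[1] = BA2C0C$B
  rot[2] = A2C0C$BB
  rot[3] = 2C0C$BBA
  rot[4] = C0C$BBA2
  rot[5] = 0C$BBA2C
  rot[6] = C$BBA2C0
  rot[7] = $BBA2C0C
Sorted (with $ < everything):
  sorted[0] = $BBA2C0C
  sorted[1] = 0C$BBA2C
  sorted[2] = 2C0C$BBA
  sorted[3] = A2C0C$BB
  sorted[4] = BA2C0C$B
  sorted[5] = BBA2C0C$
  sorted[6] = C$BBA2C0
  sorted[7] = C0C$BBA2
sorted[2] = 2C0C$BBA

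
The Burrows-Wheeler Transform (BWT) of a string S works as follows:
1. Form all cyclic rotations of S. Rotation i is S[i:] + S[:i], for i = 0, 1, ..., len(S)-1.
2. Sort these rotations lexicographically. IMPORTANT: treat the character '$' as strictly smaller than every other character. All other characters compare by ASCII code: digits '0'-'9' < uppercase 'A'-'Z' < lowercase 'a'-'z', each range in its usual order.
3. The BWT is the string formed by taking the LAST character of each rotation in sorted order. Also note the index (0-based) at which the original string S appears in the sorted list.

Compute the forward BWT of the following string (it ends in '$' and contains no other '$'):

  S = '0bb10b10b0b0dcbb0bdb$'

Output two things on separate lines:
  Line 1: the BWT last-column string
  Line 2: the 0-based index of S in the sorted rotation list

Answer: b1b1$bbbbd0b00bc00db0
4

Derivation:
All 21 rotations (rotation i = S[i:]+S[:i]):
  rot[0] = 0bb10b10b0b0dcbb0bdb$
  rot[1] = bb10b10b0b0dcbb0bdb$0
  rot[2] = b10b10b0b0dcbb0bdb$0b
  rot[3] = 10b10b0b0dcbb0bdb$0bb
  rot[4] = 0b10b0b0dcbb0bdb$0bb1
  rot[5] = b10b0b0dcbb0bdb$0bb10
  rot[6] = 10b0b0dcbb0bdb$0bb10b
  rot[7] = 0b0b0dcbb0bdb$0bb10b1
  rot[8] = b0b0dcbb0bdb$0bb10b10
  rot[9] = 0b0dcbb0bdb$0bb10b10b
  rot[10] = b0dcbb0bdb$0bb10b10b0
  rot[11] = 0dcbb0bdb$0bb10b10b0b
  rot[12] = dcbb0bdb$0bb10b10b0b0
  rot[13] = cbb0bdb$0bb10b10b0b0d
  rot[14] = bb0bdb$0bb10b10b0b0dc
  rot[15] = b0bdb$0bb10b10b0b0dcb
  rot[16] = 0bdb$0bb10b10b0b0dcbb
  rot[17] = bdb$0bb10b10b0b0dcbb0
  rot[18] = db$0bb10b10b0b0dcbb0b
  rot[19] = b$0bb10b10b0b0dcbb0bd
  rot[20] = $0bb10b10b0b0dcbb0bdb
Sorted (with $ < everything):
  sorted[0] = $0bb10b10b0b0dcbb0bdb  (last char: 'b')
  sorted[1] = 0b0b0dcbb0bdb$0bb10b1  (last char: '1')
  sorted[2] = 0b0dcbb0bdb$0bb10b10b  (last char: 'b')
  sorted[3] = 0b10b0b0dcbb0bdb$0bb1  (last char: '1')
  sorted[4] = 0bb10b10b0b0dcbb0bdb$  (last char: '$')
  sorted[5] = 0bdb$0bb10b10b0b0dcbb  (last char: 'b')
  sorted[6] = 0dcbb0bdb$0bb10b10b0b  (last char: 'b')
  sorted[7] = 10b0b0dcbb0bdb$0bb10b  (last char: 'b')
  sorted[8] = 10b10b0b0dcbb0bdb$0bb  (last char: 'b')
  sorted[9] = b$0bb10b10b0b0dcbb0bd  (last char: 'd')
  sorted[10] = b0b0dcbb0bdb$0bb10b10  (last char: '0')
  sorted[11] = b0bdb$0bb10b10b0b0dcb  (last char: 'b')
  sorted[12] = b0dcbb0bdb$0bb10b10b0  (last char: '0')
  sorted[13] = b10b0b0dcbb0bdb$0bb10  (last char: '0')
  sorted[14] = b10b10b0b0dcbb0bdb$0b  (last char: 'b')
  sorted[15] = bb0bdb$0bb10b10b0b0dc  (last char: 'c')
  sorted[16] = bb10b10b0b0dcbb0bdb$0  (last char: '0')
  sorted[17] = bdb$0bb10b10b0b0dcbb0  (last char: '0')
  sorted[18] = cbb0bdb$0bb10b10b0b0d  (last char: 'd')
  sorted[19] = db$0bb10b10b0b0dcbb0b  (last char: 'b')
  sorted[20] = dcbb0bdb$0bb10b10b0b0  (last char: '0')
Last column: b1b1$bbbbd0b00bc00db0
Original string S is at sorted index 4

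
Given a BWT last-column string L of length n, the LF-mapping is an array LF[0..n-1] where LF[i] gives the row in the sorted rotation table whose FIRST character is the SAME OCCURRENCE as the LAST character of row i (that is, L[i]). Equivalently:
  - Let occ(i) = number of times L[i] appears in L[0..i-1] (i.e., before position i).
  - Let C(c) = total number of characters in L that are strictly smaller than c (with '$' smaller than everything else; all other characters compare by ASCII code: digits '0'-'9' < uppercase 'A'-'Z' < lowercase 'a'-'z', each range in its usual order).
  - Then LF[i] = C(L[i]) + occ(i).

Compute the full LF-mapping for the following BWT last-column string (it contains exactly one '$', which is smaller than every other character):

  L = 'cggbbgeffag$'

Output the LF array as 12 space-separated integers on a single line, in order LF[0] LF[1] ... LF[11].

Char counts: '$':1, 'a':1, 'b':2, 'c':1, 'e':1, 'f':2, 'g':4
C (first-col start): C('$')=0, C('a')=1, C('b')=2, C('c')=4, C('e')=5, C('f')=6, C('g')=8
L[0]='c': occ=0, LF[0]=C('c')+0=4+0=4
L[1]='g': occ=0, LF[1]=C('g')+0=8+0=8
L[2]='g': occ=1, LF[2]=C('g')+1=8+1=9
L[3]='b': occ=0, LF[3]=C('b')+0=2+0=2
L[4]='b': occ=1, LF[4]=C('b')+1=2+1=3
L[5]='g': occ=2, LF[5]=C('g')+2=8+2=10
L[6]='e': occ=0, LF[6]=C('e')+0=5+0=5
L[7]='f': occ=0, LF[7]=C('f')+0=6+0=6
L[8]='f': occ=1, LF[8]=C('f')+1=6+1=7
L[9]='a': occ=0, LF[9]=C('a')+0=1+0=1
L[10]='g': occ=3, LF[10]=C('g')+3=8+3=11
L[11]='$': occ=0, LF[11]=C('$')+0=0+0=0

Answer: 4 8 9 2 3 10 5 6 7 1 11 0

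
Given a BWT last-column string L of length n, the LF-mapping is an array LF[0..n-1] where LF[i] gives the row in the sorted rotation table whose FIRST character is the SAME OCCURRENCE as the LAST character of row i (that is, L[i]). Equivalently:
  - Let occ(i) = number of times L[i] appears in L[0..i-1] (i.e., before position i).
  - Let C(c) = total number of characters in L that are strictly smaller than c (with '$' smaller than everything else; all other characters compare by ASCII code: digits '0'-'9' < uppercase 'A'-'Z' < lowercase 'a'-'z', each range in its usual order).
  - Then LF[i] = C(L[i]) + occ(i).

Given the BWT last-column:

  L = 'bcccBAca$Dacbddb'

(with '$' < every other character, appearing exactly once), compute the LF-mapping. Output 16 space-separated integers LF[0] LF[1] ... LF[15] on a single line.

Answer: 6 9 10 11 2 1 12 4 0 3 5 13 7 14 15 8

Derivation:
Char counts: '$':1, 'A':1, 'B':1, 'D':1, 'a':2, 'b':3, 'c':5, 'd':2
C (first-col start): C('$')=0, C('A')=1, C('B')=2, C('D')=3, C('a')=4, C('b')=6, C('c')=9, C('d')=14
L[0]='b': occ=0, LF[0]=C('b')+0=6+0=6
L[1]='c': occ=0, LF[1]=C('c')+0=9+0=9
L[2]='c': occ=1, LF[2]=C('c')+1=9+1=10
L[3]='c': occ=2, LF[3]=C('c')+2=9+2=11
L[4]='B': occ=0, LF[4]=C('B')+0=2+0=2
L[5]='A': occ=0, LF[5]=C('A')+0=1+0=1
L[6]='c': occ=3, LF[6]=C('c')+3=9+3=12
L[7]='a': occ=0, LF[7]=C('a')+0=4+0=4
L[8]='$': occ=0, LF[8]=C('$')+0=0+0=0
L[9]='D': occ=0, LF[9]=C('D')+0=3+0=3
L[10]='a': occ=1, LF[10]=C('a')+1=4+1=5
L[11]='c': occ=4, LF[11]=C('c')+4=9+4=13
L[12]='b': occ=1, LF[12]=C('b')+1=6+1=7
L[13]='d': occ=0, LF[13]=C('d')+0=14+0=14
L[14]='d': occ=1, LF[14]=C('d')+1=14+1=15
L[15]='b': occ=2, LF[15]=C('b')+2=6+2=8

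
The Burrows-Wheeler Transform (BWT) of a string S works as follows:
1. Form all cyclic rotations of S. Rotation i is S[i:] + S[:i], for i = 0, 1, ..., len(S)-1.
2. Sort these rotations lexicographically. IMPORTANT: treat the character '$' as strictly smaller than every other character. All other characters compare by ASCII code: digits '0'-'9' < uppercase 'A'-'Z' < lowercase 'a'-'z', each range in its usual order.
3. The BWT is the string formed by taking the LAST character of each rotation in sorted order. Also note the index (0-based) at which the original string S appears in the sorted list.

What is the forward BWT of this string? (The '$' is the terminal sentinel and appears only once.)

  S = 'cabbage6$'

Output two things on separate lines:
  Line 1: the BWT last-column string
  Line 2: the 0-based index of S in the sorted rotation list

All 9 rotations (rotation i = S[i:]+S[:i]):
  rot[0] = cabbage6$
  rot[1] = abbage6$c
  rot[2] = bbage6$ca
  rot[3] = bage6$cab
  rot[4] = age6$cabb
  rot[5] = ge6$cabba
  rot[6] = e6$cabbag
  rot[7] = 6$cabbage
  rot[8] = $cabbage6
Sorted (with $ < everything):
  sorted[0] = $cabbage6  (last char: '6')
  sorted[1] = 6$cabbage  (last char: 'e')
  sorted[2] = abbage6$c  (last char: 'c')
  sorted[3] = age6$cabb  (last char: 'b')
  sorted[4] = bage6$cab  (last char: 'b')
  sorted[5] = bbage6$ca  (last char: 'a')
  sorted[6] = cabbage6$  (last char: '$')
  sorted[7] = e6$cabbag  (last char: 'g')
  sorted[8] = ge6$cabba  (last char: 'a')
Last column: 6ecbba$ga
Original string S is at sorted index 6

Answer: 6ecbba$ga
6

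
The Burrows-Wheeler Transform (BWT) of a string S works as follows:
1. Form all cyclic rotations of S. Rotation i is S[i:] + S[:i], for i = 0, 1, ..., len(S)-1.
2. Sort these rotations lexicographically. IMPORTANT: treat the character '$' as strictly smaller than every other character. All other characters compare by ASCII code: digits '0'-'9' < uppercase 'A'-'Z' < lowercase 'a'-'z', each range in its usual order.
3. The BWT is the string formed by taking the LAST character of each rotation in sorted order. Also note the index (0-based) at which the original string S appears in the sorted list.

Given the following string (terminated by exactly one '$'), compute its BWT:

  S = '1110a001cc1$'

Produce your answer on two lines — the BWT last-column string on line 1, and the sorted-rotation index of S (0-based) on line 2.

Answer: 1a01c11$00c1
7

Derivation:
All 12 rotations (rotation i = S[i:]+S[:i]):
  rot[0] = 1110a001cc1$
  rot[1] = 110a001cc1$1
  rot[2] = 10a001cc1$11
  rot[3] = 0a001cc1$111
  rot[4] = a001cc1$1110
  rot[5] = 001cc1$1110a
  rot[6] = 01cc1$1110a0
  rot[7] = 1cc1$1110a00
  rot[8] = cc1$1110a001
  rot[9] = c1$1110a001c
  rot[10] = 1$1110a001cc
  rot[11] = $1110a001cc1
Sorted (with $ < everything):
  sorted[0] = $1110a001cc1  (last char: '1')
  sorted[1] = 001cc1$1110a  (last char: 'a')
  sorted[2] = 01cc1$1110a0  (last char: '0')
  sorted[3] = 0a001cc1$111  (last char: '1')
  sorted[4] = 1$1110a001cc  (last char: 'c')
  sorted[5] = 10a001cc1$11  (last char: '1')
  sorted[6] = 110a001cc1$1  (last char: '1')
  sorted[7] = 1110a001cc1$  (last char: '$')
  sorted[8] = 1cc1$1110a00  (last char: '0')
  sorted[9] = a001cc1$1110  (last char: '0')
  sorted[10] = c1$1110a001c  (last char: 'c')
  sorted[11] = cc1$1110a001  (last char: '1')
Last column: 1a01c11$00c1
Original string S is at sorted index 7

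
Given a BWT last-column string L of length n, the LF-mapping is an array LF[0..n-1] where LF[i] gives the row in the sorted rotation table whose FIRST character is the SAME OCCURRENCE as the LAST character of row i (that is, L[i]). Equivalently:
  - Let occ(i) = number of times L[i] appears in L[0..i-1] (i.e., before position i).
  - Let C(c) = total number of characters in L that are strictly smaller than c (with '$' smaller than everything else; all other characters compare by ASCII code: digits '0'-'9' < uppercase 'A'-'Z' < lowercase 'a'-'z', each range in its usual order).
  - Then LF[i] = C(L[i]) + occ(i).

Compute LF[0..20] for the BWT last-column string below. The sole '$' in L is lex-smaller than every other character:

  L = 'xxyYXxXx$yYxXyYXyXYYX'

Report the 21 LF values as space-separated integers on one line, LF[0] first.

Char counts: '$':1, 'X':6, 'Y':5, 'x':5, 'y':4
C (first-col start): C('$')=0, C('X')=1, C('Y')=7, C('x')=12, C('y')=17
L[0]='x': occ=0, LF[0]=C('x')+0=12+0=12
L[1]='x': occ=1, LF[1]=C('x')+1=12+1=13
L[2]='y': occ=0, LF[2]=C('y')+0=17+0=17
L[3]='Y': occ=0, LF[3]=C('Y')+0=7+0=7
L[4]='X': occ=0, LF[4]=C('X')+0=1+0=1
L[5]='x': occ=2, LF[5]=C('x')+2=12+2=14
L[6]='X': occ=1, LF[6]=C('X')+1=1+1=2
L[7]='x': occ=3, LF[7]=C('x')+3=12+3=15
L[8]='$': occ=0, LF[8]=C('$')+0=0+0=0
L[9]='y': occ=1, LF[9]=C('y')+1=17+1=18
L[10]='Y': occ=1, LF[10]=C('Y')+1=7+1=8
L[11]='x': occ=4, LF[11]=C('x')+4=12+4=16
L[12]='X': occ=2, LF[12]=C('X')+2=1+2=3
L[13]='y': occ=2, LF[13]=C('y')+2=17+2=19
L[14]='Y': occ=2, LF[14]=C('Y')+2=7+2=9
L[15]='X': occ=3, LF[15]=C('X')+3=1+3=4
L[16]='y': occ=3, LF[16]=C('y')+3=17+3=20
L[17]='X': occ=4, LF[17]=C('X')+4=1+4=5
L[18]='Y': occ=3, LF[18]=C('Y')+3=7+3=10
L[19]='Y': occ=4, LF[19]=C('Y')+4=7+4=11
L[20]='X': occ=5, LF[20]=C('X')+5=1+5=6

Answer: 12 13 17 7 1 14 2 15 0 18 8 16 3 19 9 4 20 5 10 11 6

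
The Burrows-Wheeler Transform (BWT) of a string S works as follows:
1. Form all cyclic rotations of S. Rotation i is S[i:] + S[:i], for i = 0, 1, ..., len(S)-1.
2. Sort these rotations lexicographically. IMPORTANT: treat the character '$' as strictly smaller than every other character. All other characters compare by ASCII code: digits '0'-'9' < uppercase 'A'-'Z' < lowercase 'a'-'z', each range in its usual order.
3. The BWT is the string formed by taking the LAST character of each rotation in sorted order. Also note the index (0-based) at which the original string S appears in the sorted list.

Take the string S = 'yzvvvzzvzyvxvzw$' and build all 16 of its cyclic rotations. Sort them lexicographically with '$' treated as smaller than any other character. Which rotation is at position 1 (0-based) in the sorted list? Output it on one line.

All 16 rotations (rotation i = S[i:]+S[:i]):
  rot[0] = yzvvvzzvzyvxvzw$
  rot[1] = zvvvzzvzyvxvzw$y
  rot[2] = vvvzzvzyvxvzw$yz
  rot[3] = vvzzvzyvxvzw$yzv
  rot[4] = vzzvzyvxvzw$yzvv
  rot[5] = zzvzyvxvzw$yzvvv
  rot[6] = zvzyvxvzw$yzvvvz
  rot[7] = vzyvxvzw$yzvvvzz
  rot[8] = zyvxvzw$yzvvvzzv
  rot[9] = yvxvzw$yzvvvzzvz
  rot[10] = vxvzw$yzvvvzzvzy
  rot[11] = xvzw$yzvvvzzvzyv
  rot[12] = vzw$yzvvvzzvzyvx
  rot[13] = zw$yzvvvzzvzyvxv
  rot[14] = w$yzvvvzzvzyvxvz
  rot[15] = $yzvvvzzvzyvxvzw
Sorted (with $ < everything):
  sorted[0] = $yzvvvzzvzyvxvzw
  sorted[1] = vvvzzvzyvxvzw$yz
  sorted[2] = vvzzvzyvxvzw$yzv
  sorted[3] = vxvzw$yzvvvzzvzy
  sorted[4] = vzw$yzvvvzzvzyvx
  sorted[5] = vzyvxvzw$yzvvvzz
  sorted[6] = vzzvzyvxvzw$yzvv
  sorted[7] = w$yzvvvzzvzyvxvz
  sorted[8] = xvzw$yzvvvzzvzyv
  sorted[9] = yvxvzw$yzvvvzzvz
  sorted[10] = yzvvvzzvzyvxvzw$
  sorted[11] = zvvvzzvzyvxvzw$y
  sorted[12] = zvzyvxvzw$yzvvvz
  sorted[13] = zw$yzvvvzzvzyvxv
  sorted[14] = zyvxvzw$yzvvvzzv
  sorted[15] = zzvzyvxvzw$yzvvv
sorted[1] = vvvzzvzyvxvzw$yz

Answer: vvvzzvzyvxvzw$yz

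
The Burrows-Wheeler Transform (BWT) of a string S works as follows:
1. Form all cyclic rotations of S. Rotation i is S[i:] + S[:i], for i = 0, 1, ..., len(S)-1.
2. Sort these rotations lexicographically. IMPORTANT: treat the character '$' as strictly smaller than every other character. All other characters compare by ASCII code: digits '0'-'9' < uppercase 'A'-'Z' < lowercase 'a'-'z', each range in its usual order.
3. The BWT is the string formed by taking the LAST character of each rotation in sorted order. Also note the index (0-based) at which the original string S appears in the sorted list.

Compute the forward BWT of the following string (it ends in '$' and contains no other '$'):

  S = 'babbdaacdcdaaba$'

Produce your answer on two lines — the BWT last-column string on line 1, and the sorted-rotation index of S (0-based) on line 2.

Answer: abddabaa$abdacbc
8

Derivation:
All 16 rotations (rotation i = S[i:]+S[:i]):
  rot[0] = babbdaacdcdaaba$
  rot[1] = abbdaacdcdaaba$b
  rot[2] = bbdaacdcdaaba$ba
  rot[3] = bdaacdcdaaba$bab
  rot[4] = daacdcdaaba$babb
  rot[5] = aacdcdaaba$babbd
  rot[6] = acdcdaaba$babbda
  rot[7] = cdcdaaba$babbdaa
  rot[8] = dcdaaba$babbdaac
  rot[9] = cdaaba$babbdaacd
  rot[10] = daaba$babbdaacdc
  rot[11] = aaba$babbdaacdcd
  rot[12] = aba$babbdaacdcda
  rot[13] = ba$babbdaacdcdaa
  rot[14] = a$babbdaacdcdaab
  rot[15] = $babbdaacdcdaaba
Sorted (with $ < everything):
  sorted[0] = $babbdaacdcdaaba  (last char: 'a')
  sorted[1] = a$babbdaacdcdaab  (last char: 'b')
  sorted[2] = aaba$babbdaacdcd  (last char: 'd')
  sorted[3] = aacdcdaaba$babbd  (last char: 'd')
  sorted[4] = aba$babbdaacdcda  (last char: 'a')
  sorted[5] = abbdaacdcdaaba$b  (last char: 'b')
  sorted[6] = acdcdaaba$babbda  (last char: 'a')
  sorted[7] = ba$babbdaacdcdaa  (last char: 'a')
  sorted[8] = babbdaacdcdaaba$  (last char: '$')
  sorted[9] = bbdaacdcdaaba$ba  (last char: 'a')
  sorted[10] = bdaacdcdaaba$bab  (last char: 'b')
  sorted[11] = cdaaba$babbdaacd  (last char: 'd')
  sorted[12] = cdcdaaba$babbdaa  (last char: 'a')
  sorted[13] = daaba$babbdaacdc  (last char: 'c')
  sorted[14] = daacdcdaaba$babb  (last char: 'b')
  sorted[15] = dcdaaba$babbdaac  (last char: 'c')
Last column: abddabaa$abdacbc
Original string S is at sorted index 8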